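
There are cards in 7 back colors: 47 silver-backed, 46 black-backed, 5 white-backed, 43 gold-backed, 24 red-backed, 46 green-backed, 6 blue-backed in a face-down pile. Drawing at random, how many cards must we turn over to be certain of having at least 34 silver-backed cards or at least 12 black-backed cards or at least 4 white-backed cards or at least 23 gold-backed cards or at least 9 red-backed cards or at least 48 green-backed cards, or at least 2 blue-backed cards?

The worst case stops just short of every target: 33 silver-backed, 11 black-backed, 3 white-backed, 22 gold-backed, 8 red-backed, all 46 green-backed, 1 blue-backed — 33 + 11 + 3 + 22 + 8 + 46 + 1 = 124 cards.
One more card must push some back color to its target, so 124 + 1 = 125.

125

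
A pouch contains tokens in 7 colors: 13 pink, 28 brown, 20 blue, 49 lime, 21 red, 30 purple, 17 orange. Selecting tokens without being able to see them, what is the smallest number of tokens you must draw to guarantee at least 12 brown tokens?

162

To avoid brown tokens as long as possible, exhaust the other 6 colors first.
The worst case draws every non-brown token first: 13 + 20 + 49 + 21 + 30 + 17 = 150.
The next 12 draws are then forced to be brown, giving 150 + 12 = 162.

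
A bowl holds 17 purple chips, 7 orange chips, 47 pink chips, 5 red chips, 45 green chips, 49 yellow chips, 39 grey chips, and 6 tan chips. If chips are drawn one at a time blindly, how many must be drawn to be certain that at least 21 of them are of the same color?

116

Treat the 8 colors as pigeonholes.
In the worst case we take at most 20 of each color, but all 17 purple, all 7 orange, all 5 red, and all 6 tan (fewer than 20), giving 17 + 7 + 20 + 5 + 20 + 20 + 20 + 6 = 115.
One more chip then forces some color to 21, so 115 + 1 = 116.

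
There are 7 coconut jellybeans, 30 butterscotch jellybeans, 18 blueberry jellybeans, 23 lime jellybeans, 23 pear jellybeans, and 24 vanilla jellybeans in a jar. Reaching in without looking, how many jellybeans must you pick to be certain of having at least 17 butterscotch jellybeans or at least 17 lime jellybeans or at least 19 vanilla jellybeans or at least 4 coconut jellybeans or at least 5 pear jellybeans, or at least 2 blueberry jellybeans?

Each of the 6 flavors has its own threshold; avoid all of them simultaneously.
The worst case stops just short of every target: 3 coconut, 16 butterscotch, 1 blueberry, 16 lime, 4 pear, 18 vanilla — 3 + 16 + 1 + 16 + 4 + 18 = 58 jellybeans.
One more jellybean must push some flavor to its target, so 58 + 1 = 59.

59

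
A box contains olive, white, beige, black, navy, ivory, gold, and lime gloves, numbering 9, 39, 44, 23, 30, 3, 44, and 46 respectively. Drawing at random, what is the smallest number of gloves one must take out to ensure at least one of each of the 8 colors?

The hardest color to obtain is ivory: we could draw every other glove first — 238 − 3 = 235 gloves — without a single ivory one.
The next draw must be ivory, so 235 + 1 = 236.

236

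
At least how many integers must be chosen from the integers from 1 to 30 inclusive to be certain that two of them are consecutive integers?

Partition {1, …, 30} into 15 pairs: {1,2}, {3,4}, …, {29,30}.
Choosing 15 integers — say the 15 even numbers 2, 4, …, 30 — takes one from each pair and avoids the property.
Choosing 16 forces two into the same pair by pigeonhole, and those are consecutive. So 16.

16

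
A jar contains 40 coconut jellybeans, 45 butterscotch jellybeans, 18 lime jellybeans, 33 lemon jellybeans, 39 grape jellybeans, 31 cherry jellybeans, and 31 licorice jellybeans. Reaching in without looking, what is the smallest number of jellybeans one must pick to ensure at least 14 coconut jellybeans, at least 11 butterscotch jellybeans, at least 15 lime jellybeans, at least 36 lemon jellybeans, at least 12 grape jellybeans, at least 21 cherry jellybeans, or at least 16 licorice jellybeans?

117

The worst case stops just short of every target: 13 coconut, 10 butterscotch, 14 lime, all 33 lemon, 11 grape, 20 cherry, 15 licorice — 13 + 10 + 14 + 33 + 11 + 20 + 15 = 116 jellybeans.
One more jellybean must push some flavor to its target, so 116 + 1 = 117.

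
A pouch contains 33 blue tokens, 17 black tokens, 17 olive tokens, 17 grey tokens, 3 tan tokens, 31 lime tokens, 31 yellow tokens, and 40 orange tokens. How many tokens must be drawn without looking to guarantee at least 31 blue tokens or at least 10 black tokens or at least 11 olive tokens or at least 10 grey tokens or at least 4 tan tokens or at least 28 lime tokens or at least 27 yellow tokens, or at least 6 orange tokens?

120

Each of the 8 colors has its own threshold; avoid all of them simultaneously.
The worst case stops just short of every target: 30 blue, 9 black, 10 olive, 9 grey, 3 tan, 27 lime, 26 yellow, 5 orange — 30 + 9 + 10 + 9 + 3 + 27 + 26 + 5 = 119 tokens.
One more token must push some color to its target, so 119 + 1 = 120.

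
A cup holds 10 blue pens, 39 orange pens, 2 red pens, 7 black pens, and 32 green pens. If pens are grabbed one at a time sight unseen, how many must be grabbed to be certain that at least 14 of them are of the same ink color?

In the worst case we take at most 13 of each ink color, but all 10 blue, all 2 red, and all 7 black (fewer than 13), giving 10 + 13 + 2 + 7 + 13 = 45.
One more pen then forces some ink color to 14, so 45 + 1 = 46.

46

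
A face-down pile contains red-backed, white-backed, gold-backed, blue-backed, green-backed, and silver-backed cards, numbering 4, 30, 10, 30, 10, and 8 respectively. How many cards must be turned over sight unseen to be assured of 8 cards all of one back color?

In the worst case we take at most 7 of each back color, but all 4 red-backed (fewer than 7), giving 4 + 7 + 7 + 7 + 7 + 7 = 39.
One more card then forces some back color to 8, so 39 + 1 = 40.

40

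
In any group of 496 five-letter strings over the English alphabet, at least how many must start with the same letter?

20

There are 26 possible first letters, which serve as the pigeonholes.
If each of the 26 possible first letters held at most 19, the total would be at most 26 × 19 = 494 < 496, a contradiction.
So at least one holds ⌈496/26⌉ = 20.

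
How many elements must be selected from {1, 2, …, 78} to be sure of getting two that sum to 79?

40

Partition {1, …, 78} into 39 pairs: {1,78}, {2,77}, …, {39,40}.
Choosing 39 integers — say the integers 1 through 39 — takes one from each pair and avoids the property.
Choosing 40 forces two into the same pair by pigeonhole, and those sum to 79. So 40.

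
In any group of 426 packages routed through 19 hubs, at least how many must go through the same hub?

The 426 packages fall into 19 hubs.
If each of the 19 hubs held at most 22, the total would be at most 19 × 22 = 418 < 426, a contradiction.
So at least one holds ⌈426/19⌉ = 23.

23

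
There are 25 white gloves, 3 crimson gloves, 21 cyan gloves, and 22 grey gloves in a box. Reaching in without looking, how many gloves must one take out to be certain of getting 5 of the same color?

Treat the 4 colors as pigeonholes.
In the worst case we take at most 4 of each color, but all 3 crimson (fewer than 4), giving 4 + 3 + 4 + 4 = 15.
One more glove then forces some color to 5, so 15 + 1 = 16.

16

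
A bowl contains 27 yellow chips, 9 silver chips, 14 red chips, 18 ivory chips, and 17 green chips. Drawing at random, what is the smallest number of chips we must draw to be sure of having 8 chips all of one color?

Treat the 5 colors as pigeonholes.
The worst case takes 7 chips of each color without reaching 8 of any: 5 × 7 = 35.
The next chip must bring some color to 8, so 35 + 1 = 36.

36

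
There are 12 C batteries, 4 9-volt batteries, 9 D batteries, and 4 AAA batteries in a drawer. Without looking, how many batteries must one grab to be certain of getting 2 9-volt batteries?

The worst case draws every non-9-volt battery first: 12 + 9 + 4 = 25.
The next 2 draws are then forced to be 9-volt, giving 25 + 2 = 27.

27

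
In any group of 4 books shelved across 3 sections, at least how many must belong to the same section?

2

The 4 books fall into 3 sections.
If each of the 3 sections held at most 1, the total would be at most 3 × 1 = 3 < 4, a contradiction.
So at least one holds ⌈4/3⌉ = 2.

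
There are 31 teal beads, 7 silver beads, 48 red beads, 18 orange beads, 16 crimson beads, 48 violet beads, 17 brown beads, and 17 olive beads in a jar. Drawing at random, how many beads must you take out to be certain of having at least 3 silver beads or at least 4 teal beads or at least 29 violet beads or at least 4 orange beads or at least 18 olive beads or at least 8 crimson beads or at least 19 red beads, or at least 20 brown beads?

The worst case stops just short of every target: 3 teal, 2 silver, 18 red, 3 orange, 7 crimson, 28 violet, all 17 brown, 17 olive — 3 + 2 + 18 + 3 + 7 + 28 + 17 + 17 = 95 beads.
One more bead must push some color to its target, so 95 + 1 = 96.

96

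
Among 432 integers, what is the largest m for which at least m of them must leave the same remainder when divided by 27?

The 432 integers fall into 27 residue classes modulo 27.
If each of the 27 residue classes modulo 27 held at most 15, the total would be at most 27 × 15 = 405 < 432, a contradiction.
So at least one holds ⌈432/27⌉ = 16.

16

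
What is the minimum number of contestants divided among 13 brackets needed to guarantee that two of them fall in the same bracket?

14

There are 13 brackets acting as pigeonholes.
With 13 contestants we could place one in each, avoiding any repeat.
One more forces some class to hold 2, so 13 + 1 = 14.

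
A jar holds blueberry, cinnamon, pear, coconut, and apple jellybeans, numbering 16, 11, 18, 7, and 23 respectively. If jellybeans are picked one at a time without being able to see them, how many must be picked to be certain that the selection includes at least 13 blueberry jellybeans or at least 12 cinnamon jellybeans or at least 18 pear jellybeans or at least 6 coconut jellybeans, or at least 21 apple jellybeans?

The worst case stops just short of every target: 12 blueberry, 11 cinnamon, 17 pear, 5 coconut, 20 apple — 12 + 11 + 17 + 5 + 20 = 65 jellybeans.
One more jellybean must push some flavor to its target, so 65 + 1 = 66.

66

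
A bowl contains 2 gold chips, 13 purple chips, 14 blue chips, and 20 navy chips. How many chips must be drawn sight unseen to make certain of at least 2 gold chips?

49

The worst case draws every non-gold chip first: 13 + 14 + 20 = 47.
The next 2 draws are then forced to be gold, giving 47 + 2 = 49.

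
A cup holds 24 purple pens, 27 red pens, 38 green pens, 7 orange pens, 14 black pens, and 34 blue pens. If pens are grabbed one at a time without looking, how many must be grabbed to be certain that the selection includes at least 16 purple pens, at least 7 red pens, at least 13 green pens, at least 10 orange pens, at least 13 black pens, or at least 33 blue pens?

Each of the 6 ink colors has its own threshold; avoid all of them simultaneously.
The worst case stops just short of every target: 15 purple, 6 red, 12 green, all 7 orange, 12 black, 32 blue — 15 + 6 + 12 + 7 + 12 + 32 = 84 pens.
One more pen must push some ink color to its target, so 84 + 1 = 85.

85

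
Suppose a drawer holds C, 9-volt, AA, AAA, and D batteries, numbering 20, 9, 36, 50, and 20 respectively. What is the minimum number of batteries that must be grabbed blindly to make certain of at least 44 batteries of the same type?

In the worst case we take at most 43 of each type, but all 20 C, all 9 9-volt, all 36 AA, and all 20 D (fewer than 43), giving 20 + 9 + 36 + 43 + 20 = 128.
One more battery then forces some type to 44, so 128 + 1 = 129.

129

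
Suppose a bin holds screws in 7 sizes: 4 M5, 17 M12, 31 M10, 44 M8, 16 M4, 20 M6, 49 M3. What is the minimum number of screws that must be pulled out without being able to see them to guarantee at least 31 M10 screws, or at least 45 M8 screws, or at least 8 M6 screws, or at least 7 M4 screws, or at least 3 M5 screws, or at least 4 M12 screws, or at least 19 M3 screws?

111

The worst case stops just short of every target: 2 M5, 3 M12, 30 M10, 44 M8, 6 M4, 7 M6, 18 M3 — 2 + 3 + 30 + 44 + 6 + 7 + 18 = 110 screws.
One more screw must push some size to its target, so 110 + 1 = 111.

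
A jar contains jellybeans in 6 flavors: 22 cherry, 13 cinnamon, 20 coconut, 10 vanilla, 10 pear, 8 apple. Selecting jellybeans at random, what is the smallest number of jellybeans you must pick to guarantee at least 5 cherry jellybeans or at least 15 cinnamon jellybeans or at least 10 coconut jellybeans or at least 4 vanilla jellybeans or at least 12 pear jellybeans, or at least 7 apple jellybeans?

The worst case stops just short of every target: 4 cherry, all 13 cinnamon, 9 coconut, 3 vanilla, all 10 pear, 6 apple — 4 + 13 + 9 + 3 + 10 + 6 = 45 jellybeans.
One more jellybean must push some flavor to its target, so 45 + 1 = 46.

46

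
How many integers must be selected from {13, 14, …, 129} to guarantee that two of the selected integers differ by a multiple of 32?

Group the integers by remainder mod 32; there are 32 residue classes, each nonempty in this range.
Choosing one from each class (32 integers) avoids any shared remainder.
One more choice must repeat a class, so two differ by a multiple of 32. Hence 32 + 1 = 33.

33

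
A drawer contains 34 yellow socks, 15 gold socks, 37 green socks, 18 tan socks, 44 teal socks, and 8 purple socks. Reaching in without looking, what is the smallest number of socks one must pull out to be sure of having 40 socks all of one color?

In the worst case we take at most 39 of each color, but all 34 yellow, all 15 gold, all 37 green, all 18 tan, and all 8 purple (fewer than 39), giving 34 + 15 + 37 + 18 + 39 + 8 = 151.
One more sock then forces some color to 40, so 151 + 1 = 152.

152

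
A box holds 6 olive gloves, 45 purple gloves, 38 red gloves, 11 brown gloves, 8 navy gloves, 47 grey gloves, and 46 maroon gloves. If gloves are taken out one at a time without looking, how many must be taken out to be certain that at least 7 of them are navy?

200

The worst case draws every non-navy glove first: 6 + 45 + 38 + 11 + 47 + 46 = 193.
The next 7 draws are then forced to be navy, giving 193 + 7 = 200.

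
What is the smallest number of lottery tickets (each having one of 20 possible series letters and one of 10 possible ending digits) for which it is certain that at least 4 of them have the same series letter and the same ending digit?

There are 20 × 10 = 200 (series letter, ending digit) combinations acting as pigeonholes.
With 200 × 3 = 600 lottery tickets we could place exactly 3 in each, with no (series letter, ending digit) pair reaching 4.
One more forces some (series letter, ending digit) pair to hold 4, so 600 + 1 = 601.

601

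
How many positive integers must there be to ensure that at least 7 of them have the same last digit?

61

There are 10 possible last digits acting as pigeonholes.
With 10 × 6 = 60 positive integers we could place exactly 6 in each, with no class reaching 7.
One more forces some class to hold 7, so 60 + 1 = 61.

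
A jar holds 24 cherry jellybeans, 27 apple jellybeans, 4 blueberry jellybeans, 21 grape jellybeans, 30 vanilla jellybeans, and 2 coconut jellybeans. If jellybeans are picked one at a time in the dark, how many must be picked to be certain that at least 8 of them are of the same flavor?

In the worst case we take at most 7 of each flavor, but all 4 blueberry and all 2 coconut (fewer than 7), giving 7 + 7 + 4 + 7 + 7 + 2 = 34.
One more jellybean then forces some flavor to 8, so 34 + 1 = 35.

35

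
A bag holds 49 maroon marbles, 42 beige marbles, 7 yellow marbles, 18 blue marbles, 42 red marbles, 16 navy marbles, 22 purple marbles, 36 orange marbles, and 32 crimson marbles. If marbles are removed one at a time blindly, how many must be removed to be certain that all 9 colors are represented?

258

The hardest color to obtain is yellow: we could draw every other marble first — 264 − 7 = 257 marbles — without a single yellow one.
The next draw must be yellow, so 257 + 1 = 258.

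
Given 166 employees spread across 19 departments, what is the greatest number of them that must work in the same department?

9

The 166 employees fall into 19 departments.
If each of the 19 departments held at most 8, the total would be at most 19 × 8 = 152 < 166, a contradiction.
So at least one holds ⌈166/19⌉ = 9.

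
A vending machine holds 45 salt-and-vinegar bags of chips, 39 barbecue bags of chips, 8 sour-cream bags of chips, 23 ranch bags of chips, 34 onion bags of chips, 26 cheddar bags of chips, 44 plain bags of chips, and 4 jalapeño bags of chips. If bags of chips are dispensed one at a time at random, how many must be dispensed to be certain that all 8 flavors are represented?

220

The hardest flavor to obtain is jalapeño: we could draw every other bag of chips first — 223 − 4 = 219 bags of chips — without a single jalapeño one.
The next draw must be jalapeño, so 219 + 1 = 220.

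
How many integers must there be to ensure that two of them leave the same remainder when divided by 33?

34

There are 33 residue classes modulo 33 acting as pigeonholes.
With 33 integers we could place one in each, avoiding any repeat.
One more forces some class to hold 2, so 33 + 1 = 34.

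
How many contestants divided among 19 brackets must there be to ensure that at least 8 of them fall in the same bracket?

134

There are 19 brackets acting as pigeonholes.
With 19 × 7 = 133 contestants we could place exactly 7 in each, with no class reaching 8.
One more forces some class to hold 8, so 133 + 1 = 134.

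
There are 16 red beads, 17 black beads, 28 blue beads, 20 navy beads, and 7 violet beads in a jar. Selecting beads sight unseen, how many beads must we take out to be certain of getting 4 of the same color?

16

Treat the 5 colors as pigeonholes.
The worst case takes 3 beads of each color without reaching 4 of any: 5 × 3 = 15.
The next bead must bring some color to 4, so 15 + 1 = 16.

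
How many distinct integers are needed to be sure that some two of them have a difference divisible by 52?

53

Use the pigeonhole principle on residue classes: two integers differ by a multiple of 52 exactly when they share a remainder mod 52.
There are 52 residue classes mod 52, so 52 integers can all lie in distinct classes.
One more integer must repeat a residue, giving a difference divisible by 52. So n = 52 + 1 = 53.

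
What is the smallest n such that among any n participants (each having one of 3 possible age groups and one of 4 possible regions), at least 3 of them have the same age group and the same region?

25

There are 3 × 4 = 12 (age group, region) combinations acting as pigeonholes.
With 12 × 2 = 24 participants we could place exactly 2 in each, with no (age group, region) pair reaching 3.
One more forces some (age group, region) pair to hold 3, so 24 + 1 = 25.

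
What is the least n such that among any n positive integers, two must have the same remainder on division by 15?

Two integers differ by a multiple of 15 exactly when they share a remainder mod 15.
There are 15 residue classes mod 15, so 15 integers can all lie in distinct classes.
One more integer must repeat a residue, giving a difference divisible by 15. So n = 15 + 1 = 16.

16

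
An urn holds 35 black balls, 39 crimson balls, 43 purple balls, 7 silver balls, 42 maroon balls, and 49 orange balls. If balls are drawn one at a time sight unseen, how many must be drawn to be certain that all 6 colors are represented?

The hardest color to obtain is silver: we could draw every other ball first — 215 − 7 = 208 balls — without a single silver one.
The next draw must be silver, so 208 + 1 = 209.

209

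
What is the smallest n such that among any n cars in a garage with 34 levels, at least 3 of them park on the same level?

There are 34 levels acting as pigeonholes.
With 34 × 2 = 68 cars we could place exactly 2 in each, with no class reaching 3.
One more forces some class to hold 3, so 68 + 1 = 69.

69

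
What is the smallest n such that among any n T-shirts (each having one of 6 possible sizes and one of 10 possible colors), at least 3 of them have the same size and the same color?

121

There are 6 × 10 = 60 (size, color) combinations acting as pigeonholes.
With 60 × 2 = 120 T-shirts we could place exactly 2 in each, with no (size, color) pair reaching 3.
One more forces some (size, color) pair to hold 3, so 120 + 1 = 121.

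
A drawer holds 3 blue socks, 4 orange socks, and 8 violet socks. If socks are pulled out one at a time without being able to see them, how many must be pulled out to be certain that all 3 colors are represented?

The hardest color to obtain is blue: we could draw every other sock first — 15 − 3 = 12 socks — without a single blue one.
The next draw must be blue, so 12 + 1 = 13.

13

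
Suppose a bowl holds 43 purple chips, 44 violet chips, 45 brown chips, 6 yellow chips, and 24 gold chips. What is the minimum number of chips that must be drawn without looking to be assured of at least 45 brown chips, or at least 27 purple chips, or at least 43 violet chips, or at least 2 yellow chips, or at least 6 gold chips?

119

The worst case stops just short of every target: 26 purple, 42 violet, 44 brown, 1 yellow, 5 gold — 26 + 42 + 44 + 1 + 5 = 118 chips.
One more chip must push some color to its target, so 118 + 1 = 119.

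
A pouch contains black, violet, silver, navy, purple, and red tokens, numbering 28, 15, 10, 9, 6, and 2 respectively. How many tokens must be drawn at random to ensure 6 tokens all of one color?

28

In the worst case we take at most 5 of each color, but all 2 red (fewer than 5), giving 5 + 5 + 5 + 5 + 5 + 2 = 27.
One more token then forces some color to 6, so 27 + 1 = 28.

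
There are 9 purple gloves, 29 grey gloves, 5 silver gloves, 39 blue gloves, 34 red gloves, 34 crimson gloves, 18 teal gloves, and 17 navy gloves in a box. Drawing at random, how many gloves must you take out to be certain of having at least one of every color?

The hardest color to obtain is silver: we could draw every other glove first — 185 − 5 = 180 gloves — without a single silver one.
The next draw must be silver, so 180 + 1 = 181.

181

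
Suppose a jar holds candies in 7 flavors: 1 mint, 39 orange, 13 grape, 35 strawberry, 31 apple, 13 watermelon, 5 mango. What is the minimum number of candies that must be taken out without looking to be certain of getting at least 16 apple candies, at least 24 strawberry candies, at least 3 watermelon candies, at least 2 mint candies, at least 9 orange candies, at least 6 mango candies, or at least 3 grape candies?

The worst case stops just short of every target: 1 mint, 8 orange, 2 grape, 23 strawberry, 15 apple, 2 watermelon, 5 mango — 1 + 8 + 2 + 23 + 15 + 2 + 5 = 56 candies.
One more candy must push some flavor to its target, so 56 + 1 = 57.

57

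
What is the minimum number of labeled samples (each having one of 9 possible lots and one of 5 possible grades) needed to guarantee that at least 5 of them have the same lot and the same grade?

There are 9 × 5 = 45 (lot, grade) combinations acting as pigeonholes.
With 45 × 4 = 180 labeled samples we could place exactly 4 in each, with no (lot, grade) pair reaching 5.
One more forces some (lot, grade) pair to hold 5, so 180 + 1 = 181.

181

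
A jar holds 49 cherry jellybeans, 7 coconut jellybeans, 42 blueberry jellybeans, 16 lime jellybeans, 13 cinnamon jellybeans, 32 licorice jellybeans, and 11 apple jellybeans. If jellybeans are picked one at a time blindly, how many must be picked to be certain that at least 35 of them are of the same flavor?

Treat the 7 flavors as pigeonholes.
In the worst case we take at most 34 of each flavor, but all 7 coconut, all 16 lime, all 13 cinnamon, all 32 licorice, and all 11 apple (fewer than 34), giving 34 + 7 + 34 + 16 + 13 + 32 + 11 = 147.
One more jellybean then forces some flavor to 35, so 147 + 1 = 148.

148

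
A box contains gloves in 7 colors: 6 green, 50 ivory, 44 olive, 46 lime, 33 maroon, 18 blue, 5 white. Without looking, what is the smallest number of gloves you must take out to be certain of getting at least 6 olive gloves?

164

The worst case draws every non-olive glove first: 6 + 50 + 46 + 33 + 18 + 5 = 158.
The next 6 draws are then forced to be olive, giving 158 + 6 = 164.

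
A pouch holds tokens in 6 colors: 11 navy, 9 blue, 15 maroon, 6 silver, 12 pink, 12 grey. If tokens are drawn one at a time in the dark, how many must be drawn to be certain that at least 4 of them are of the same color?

19

The worst case takes 3 tokens of each color without reaching 4 of any: 6 × 3 = 18.
The next token must bring some color to 4, so 18 + 1 = 19.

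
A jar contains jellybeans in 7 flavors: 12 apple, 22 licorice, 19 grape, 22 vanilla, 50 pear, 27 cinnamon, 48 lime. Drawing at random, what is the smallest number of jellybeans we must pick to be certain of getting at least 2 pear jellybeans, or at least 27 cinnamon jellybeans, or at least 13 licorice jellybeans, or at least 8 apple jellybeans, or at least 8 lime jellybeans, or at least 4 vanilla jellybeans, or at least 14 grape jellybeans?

The worst case stops just short of every target: 7 apple, 12 licorice, 13 grape, 3 vanilla, 1 pear, 26 cinnamon, 7 lime — 7 + 12 + 13 + 3 + 1 + 26 + 7 = 69 jellybeans.
One more jellybean must push some flavor to its target, so 69 + 1 = 70.

70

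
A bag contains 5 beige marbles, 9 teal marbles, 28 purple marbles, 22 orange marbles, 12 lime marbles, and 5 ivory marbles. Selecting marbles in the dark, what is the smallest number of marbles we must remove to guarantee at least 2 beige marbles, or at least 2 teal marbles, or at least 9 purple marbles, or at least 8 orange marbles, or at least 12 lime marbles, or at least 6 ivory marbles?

34

Each of the 6 colors has its own threshold; avoid all of them simultaneously.
The worst case stops just short of every target: 1 beige, 1 teal, 8 purple, 7 orange, 11 lime, 5 ivory — 1 + 1 + 8 + 7 + 11 + 5 = 33 marbles.
One more marble must push some color to its target, so 33 + 1 = 34.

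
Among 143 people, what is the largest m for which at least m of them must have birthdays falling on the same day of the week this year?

21

There are 7 days of the week, which serve as the pigeonholes.
If each of the 7 days of the week held at most 20, the total would be at most 7 × 20 = 140 < 143, a contradiction.
So at least one holds ⌈143/7⌉ = 21.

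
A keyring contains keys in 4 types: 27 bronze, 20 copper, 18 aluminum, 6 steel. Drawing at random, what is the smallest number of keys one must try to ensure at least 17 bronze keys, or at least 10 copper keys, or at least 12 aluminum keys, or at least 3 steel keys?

39

The worst case stops just short of every target: 16 bronze, 9 copper, 11 aluminum, 2 steel — 16 + 9 + 11 + 2 = 38 keys.
One more key must push some type to its target, so 38 + 1 = 39.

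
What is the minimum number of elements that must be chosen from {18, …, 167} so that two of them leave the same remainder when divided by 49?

Use the pigeonhole principle on residue classes: group the integers by remainder mod 49; there are 49 residue classes, each nonempty in this range.
Choosing one from each class (49 integers) avoids any shared remainder.
One more choice must repeat a class, so two differ by a multiple of 49. Hence 49 + 1 = 50.

50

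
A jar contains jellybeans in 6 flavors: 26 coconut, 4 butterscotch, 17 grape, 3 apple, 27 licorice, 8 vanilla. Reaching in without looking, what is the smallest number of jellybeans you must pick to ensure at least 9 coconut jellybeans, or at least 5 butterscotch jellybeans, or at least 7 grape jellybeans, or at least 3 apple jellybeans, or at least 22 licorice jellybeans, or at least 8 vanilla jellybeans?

Each of the 6 flavors has its own threshold; avoid all of them simultaneously.
The worst case stops just short of every target: 8 coconut, 4 butterscotch, 6 grape, 2 apple, 21 licorice, 7 vanilla — 8 + 4 + 6 + 2 + 21 + 7 = 48 jellybeans.
One more jellybean must push some flavor to its target, so 48 + 1 = 49.

49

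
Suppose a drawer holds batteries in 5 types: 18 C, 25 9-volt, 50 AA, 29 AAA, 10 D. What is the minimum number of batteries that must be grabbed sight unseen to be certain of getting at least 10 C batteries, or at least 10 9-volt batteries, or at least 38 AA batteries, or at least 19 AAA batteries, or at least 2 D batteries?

75

Each of the 5 types has its own threshold; avoid all of them simultaneously.
The worst case stops just short of every target: 9 C, 9 9-volt, 37 AA, 18 AAA, 1 D — 9 + 9 + 37 + 18 + 1 = 74 batteries.
One more battery must push some type to its target, so 74 + 1 = 75.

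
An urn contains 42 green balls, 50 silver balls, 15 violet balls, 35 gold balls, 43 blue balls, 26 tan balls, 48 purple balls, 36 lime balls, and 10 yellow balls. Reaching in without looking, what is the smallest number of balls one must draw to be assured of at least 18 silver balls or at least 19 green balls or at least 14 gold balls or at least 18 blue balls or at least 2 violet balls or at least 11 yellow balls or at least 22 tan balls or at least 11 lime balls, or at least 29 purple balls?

136

Each of the 9 colors has its own threshold; avoid all of them simultaneously.
The worst case stops just short of every target: 18 green, 17 silver, 1 violet, 13 gold, 17 blue, 21 tan, 28 purple, 10 lime, 10 yellow — 18 + 17 + 1 + 13 + 17 + 21 + 28 + 10 + 10 = 135 balls.
One more ball must push some color to its target, so 135 + 1 = 136.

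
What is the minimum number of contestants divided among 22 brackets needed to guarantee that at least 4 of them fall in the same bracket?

67

There are 22 brackets acting as pigeonholes.
With 22 × 3 = 66 contestants we could place exactly 3 in each, with no class reaching 4.
One more forces some class to hold 4, so 66 + 1 = 67.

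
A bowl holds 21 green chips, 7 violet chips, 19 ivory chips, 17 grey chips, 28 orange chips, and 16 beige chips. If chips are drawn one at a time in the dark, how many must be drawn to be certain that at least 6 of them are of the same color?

Treat the 6 colors as pigeonholes.
The worst case takes 5 chips of each color without reaching 6 of any: 6 × 5 = 30.
The next chip must bring some color to 6, so 30 + 1 = 31.

31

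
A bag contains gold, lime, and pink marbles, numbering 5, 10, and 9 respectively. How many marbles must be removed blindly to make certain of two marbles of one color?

4

Treat the 3 colors as pigeonholes.
The worst case takes 1 marble of each color without reaching 2 of any: 3 × 1 = 3.
The next marble must bring some color to 2, so 3 + 1 = 4.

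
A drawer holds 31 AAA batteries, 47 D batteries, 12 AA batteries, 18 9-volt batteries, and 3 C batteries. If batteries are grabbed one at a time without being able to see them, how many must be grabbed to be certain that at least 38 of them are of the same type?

In the worst case we take at most 37 of each type, but all 31 AAA, all 12 AA, all 18 9-volt, and all 3 C (fewer than 37), giving 31 + 37 + 12 + 18 + 3 = 101.
One more battery then forces some type to 38, so 101 + 1 = 102.

102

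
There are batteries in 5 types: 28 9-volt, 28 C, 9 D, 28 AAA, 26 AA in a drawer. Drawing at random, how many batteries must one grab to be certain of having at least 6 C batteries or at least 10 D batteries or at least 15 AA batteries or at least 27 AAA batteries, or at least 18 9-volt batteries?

Each of the 5 types has its own threshold; avoid all of them simultaneously.
The worst case stops just short of every target: 17 9-volt, 5 C, 9 D, 26 AAA, 14 AA — 17 + 5 + 9 + 26 + 14 = 71 batteries.
One more battery must push some type to its target, so 71 + 1 = 72.

72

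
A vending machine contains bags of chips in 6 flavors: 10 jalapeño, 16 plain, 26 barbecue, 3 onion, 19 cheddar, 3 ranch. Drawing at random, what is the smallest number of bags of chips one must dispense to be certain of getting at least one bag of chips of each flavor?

The hardest flavor to obtain is onion: we could draw every other bag of chips first — 77 − 3 = 74 bags of chips — without a single onion one.
The next draw must be onion, so 74 + 1 = 75.

75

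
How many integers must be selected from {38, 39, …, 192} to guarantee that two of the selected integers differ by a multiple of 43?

Group the integers by remainder mod 43; there are 43 residue classes, each nonempty in this range.
Choosing one from each class (43 integers) avoids any shared remainder.
One more choice must repeat a class, so two differ by a multiple of 43. Hence 43 + 1 = 44.

44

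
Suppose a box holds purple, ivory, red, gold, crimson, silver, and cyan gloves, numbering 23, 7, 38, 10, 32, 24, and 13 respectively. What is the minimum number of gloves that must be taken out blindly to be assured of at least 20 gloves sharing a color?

107

Treat the 7 colors as pigeonholes.
In the worst case we take at most 19 of each color, but all 7 ivory, all 10 gold, and all 13 cyan (fewer than 19), giving 19 + 7 + 19 + 10 + 19 + 19 + 13 = 106.
One more glove then forces some color to 20, so 106 + 1 = 107.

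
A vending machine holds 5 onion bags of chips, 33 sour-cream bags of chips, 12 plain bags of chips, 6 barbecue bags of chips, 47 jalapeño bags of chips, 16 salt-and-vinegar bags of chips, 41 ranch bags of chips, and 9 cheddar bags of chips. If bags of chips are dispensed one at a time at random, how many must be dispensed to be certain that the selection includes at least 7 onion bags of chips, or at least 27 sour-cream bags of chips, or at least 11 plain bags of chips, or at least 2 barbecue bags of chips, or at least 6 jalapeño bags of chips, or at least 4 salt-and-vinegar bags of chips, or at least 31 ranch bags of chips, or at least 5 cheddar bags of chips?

The worst case stops just short of every target: all 5 onion, 26 sour-cream, 10 plain, 1 barbecue, 5 jalapeño, 3 salt-and-vinegar, 30 ranch, 4 cheddar — 5 + 26 + 10 + 1 + 5 + 3 + 30 + 4 = 84 bags of chips.
One more bag of chips must push some flavor to its target, so 84 + 1 = 85.

85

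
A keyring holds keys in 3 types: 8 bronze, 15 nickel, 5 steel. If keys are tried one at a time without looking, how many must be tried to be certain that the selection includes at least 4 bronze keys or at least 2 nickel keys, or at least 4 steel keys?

The worst case stops just short of every target: 3 bronze, 1 nickel, 3 steel — 3 + 1 + 3 = 7 keys.
One more key must push some type to its target, so 7 + 1 = 8.

8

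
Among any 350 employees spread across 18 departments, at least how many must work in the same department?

If each of the 18 departments held at most 19, the total would be at most 18 × 19 = 342 < 350, a contradiction.
So at least one holds ⌈350/18⌉ = 20.

20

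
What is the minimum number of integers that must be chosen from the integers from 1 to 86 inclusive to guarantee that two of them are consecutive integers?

Partition {1, …, 86} into 43 pairs: {1,2}, {3,4}, …, {85,86}.
Choosing 43 integers — say the 43 even numbers 2, 4, …, 86 — takes one from each pair and avoids the property.
Choosing 44 forces two into the same pair by pigeonhole, and those are consecutive. So 44.

44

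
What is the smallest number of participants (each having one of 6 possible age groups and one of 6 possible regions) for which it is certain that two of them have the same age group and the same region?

37

There are 6 × 6 = 36 (age group, region) combinations acting as pigeonholes.
With 36 participants we could place one in each, avoiding any repeat.
One more forces some (age group, region) pair to hold 2, so 36 + 1 = 37.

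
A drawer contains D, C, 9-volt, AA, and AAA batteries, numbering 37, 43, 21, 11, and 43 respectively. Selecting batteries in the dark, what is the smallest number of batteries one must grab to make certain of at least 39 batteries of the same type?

Treat the 5 types as pigeonholes.
In the worst case we take at most 38 of each type, but all 37 D, all 21 9-volt, and all 11 AA (fewer than 38), giving 37 + 38 + 21 + 11 + 38 = 145.
One more battery then forces some type to 39, so 145 + 1 = 146.

146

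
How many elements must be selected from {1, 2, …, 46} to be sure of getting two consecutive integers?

Partition {1, …, 46} into 23 pairs: {1,2}, {3,4}, …, {45,46}.
Choosing 23 integers — say the 23 even numbers 2, 4, …, 46 — takes one from each pair and avoids the property.
Choosing 24 forces two into the same pair by pigeonhole, and those are consecutive. So 24.

24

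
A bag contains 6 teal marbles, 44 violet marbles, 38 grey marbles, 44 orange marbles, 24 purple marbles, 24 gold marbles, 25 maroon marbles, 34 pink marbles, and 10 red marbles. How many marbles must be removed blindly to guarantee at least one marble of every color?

The hardest color to obtain is teal: we could draw every other marble first — 249 − 6 = 243 marbles — without a single teal one.
The next draw must be teal, so 243 + 1 = 244.

244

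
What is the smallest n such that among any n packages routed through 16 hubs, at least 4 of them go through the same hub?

There are 16 hubs acting as pigeonholes.
With 16 × 3 = 48 packages we could place exactly 3 in each, with no class reaching 4.
One more forces some class to hold 4, so 48 + 1 = 49.

49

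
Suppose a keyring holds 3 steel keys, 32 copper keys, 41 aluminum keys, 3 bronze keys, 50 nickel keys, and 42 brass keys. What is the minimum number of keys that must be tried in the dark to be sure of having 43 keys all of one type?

In the worst case we take at most 42 of each type, but all 3 steel, all 32 copper, all 41 aluminum, and all 3 bronze (fewer than 42), giving 3 + 32 + 41 + 3 + 42 + 42 = 163.
One more key then forces some type to 43, so 163 + 1 = 164.

164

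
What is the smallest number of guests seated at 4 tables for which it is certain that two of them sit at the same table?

There are 4 tables acting as pigeonholes.
With 4 guests we could place one in each, avoiding any repeat.
One more forces some class to hold 2, so 4 + 1 = 5.

5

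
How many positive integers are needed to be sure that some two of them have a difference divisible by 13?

14

Use the pigeonhole principle on residue classes: two integers differ by a multiple of 13 exactly when they share a remainder mod 13.
There are 13 residue classes mod 13, so 13 integers can all lie in distinct classes.
One more integer must repeat a residue, giving a difference divisible by 13. So n = 13 + 1 = 14.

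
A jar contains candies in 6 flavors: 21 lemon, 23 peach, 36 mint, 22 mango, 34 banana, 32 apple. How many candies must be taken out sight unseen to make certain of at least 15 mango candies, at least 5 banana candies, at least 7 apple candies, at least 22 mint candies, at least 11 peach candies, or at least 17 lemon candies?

The worst case stops just short of every target: 16 lemon, 10 peach, 21 mint, 14 mango, 4 banana, 6 apple — 16 + 10 + 21 + 14 + 4 + 6 = 71 candies.
One more candy must push some flavor to its target, so 71 + 1 = 72.

72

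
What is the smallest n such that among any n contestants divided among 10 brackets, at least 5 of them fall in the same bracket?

41

There are 10 brackets acting as pigeonholes.
With 10 × 4 = 40 contestants we could place exactly 4 in each, with no class reaching 5.
One more forces some class to hold 5, so 40 + 1 = 41.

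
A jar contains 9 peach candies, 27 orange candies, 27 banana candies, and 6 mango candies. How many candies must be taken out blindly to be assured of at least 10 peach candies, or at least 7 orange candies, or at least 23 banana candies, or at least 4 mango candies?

41

Each of the 4 flavors has its own threshold; avoid all of them simultaneously.
The worst case stops just short of every target: 9 peach, 6 orange, 22 banana, 3 mango — 9 + 6 + 22 + 3 = 40 candies.
One more candy must push some flavor to its target, so 40 + 1 = 41.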